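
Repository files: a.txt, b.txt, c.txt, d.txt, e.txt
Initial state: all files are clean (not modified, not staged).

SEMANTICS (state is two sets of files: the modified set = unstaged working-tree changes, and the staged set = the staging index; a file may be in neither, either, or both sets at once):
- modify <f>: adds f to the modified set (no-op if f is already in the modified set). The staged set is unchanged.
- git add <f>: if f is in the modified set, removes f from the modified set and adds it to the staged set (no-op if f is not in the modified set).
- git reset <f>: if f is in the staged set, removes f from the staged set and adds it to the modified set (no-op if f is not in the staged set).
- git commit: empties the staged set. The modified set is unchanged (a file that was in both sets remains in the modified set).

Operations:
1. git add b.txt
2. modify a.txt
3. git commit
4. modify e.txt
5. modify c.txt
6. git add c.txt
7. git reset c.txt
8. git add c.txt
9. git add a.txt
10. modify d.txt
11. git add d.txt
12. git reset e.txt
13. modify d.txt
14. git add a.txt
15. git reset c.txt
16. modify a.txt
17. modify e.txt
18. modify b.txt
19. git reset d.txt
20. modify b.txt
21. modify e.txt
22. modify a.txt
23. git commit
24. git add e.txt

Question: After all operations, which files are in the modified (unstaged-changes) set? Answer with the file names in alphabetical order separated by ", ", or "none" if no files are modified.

Answer: a.txt, b.txt, c.txt, d.txt

Derivation:
After op 1 (git add b.txt): modified={none} staged={none}
After op 2 (modify a.txt): modified={a.txt} staged={none}
After op 3 (git commit): modified={a.txt} staged={none}
After op 4 (modify e.txt): modified={a.txt, e.txt} staged={none}
After op 5 (modify c.txt): modified={a.txt, c.txt, e.txt} staged={none}
After op 6 (git add c.txt): modified={a.txt, e.txt} staged={c.txt}
After op 7 (git reset c.txt): modified={a.txt, c.txt, e.txt} staged={none}
After op 8 (git add c.txt): modified={a.txt, e.txt} staged={c.txt}
After op 9 (git add a.txt): modified={e.txt} staged={a.txt, c.txt}
After op 10 (modify d.txt): modified={d.txt, e.txt} staged={a.txt, c.txt}
After op 11 (git add d.txt): modified={e.txt} staged={a.txt, c.txt, d.txt}
After op 12 (git reset e.txt): modified={e.txt} staged={a.txt, c.txt, d.txt}
After op 13 (modify d.txt): modified={d.txt, e.txt} staged={a.txt, c.txt, d.txt}
After op 14 (git add a.txt): modified={d.txt, e.txt} staged={a.txt, c.txt, d.txt}
After op 15 (git reset c.txt): modified={c.txt, d.txt, e.txt} staged={a.txt, d.txt}
After op 16 (modify a.txt): modified={a.txt, c.txt, d.txt, e.txt} staged={a.txt, d.txt}
After op 17 (modify e.txt): modified={a.txt, c.txt, d.txt, e.txt} staged={a.txt, d.txt}
After op 18 (modify b.txt): modified={a.txt, b.txt, c.txt, d.txt, e.txt} staged={a.txt, d.txt}
After op 19 (git reset d.txt): modified={a.txt, b.txt, c.txt, d.txt, e.txt} staged={a.txt}
After op 20 (modify b.txt): modified={a.txt, b.txt, c.txt, d.txt, e.txt} staged={a.txt}
After op 21 (modify e.txt): modified={a.txt, b.txt, c.txt, d.txt, e.txt} staged={a.txt}
After op 22 (modify a.txt): modified={a.txt, b.txt, c.txt, d.txt, e.txt} staged={a.txt}
After op 23 (git commit): modified={a.txt, b.txt, c.txt, d.txt, e.txt} staged={none}
After op 24 (git add e.txt): modified={a.txt, b.txt, c.txt, d.txt} staged={e.txt}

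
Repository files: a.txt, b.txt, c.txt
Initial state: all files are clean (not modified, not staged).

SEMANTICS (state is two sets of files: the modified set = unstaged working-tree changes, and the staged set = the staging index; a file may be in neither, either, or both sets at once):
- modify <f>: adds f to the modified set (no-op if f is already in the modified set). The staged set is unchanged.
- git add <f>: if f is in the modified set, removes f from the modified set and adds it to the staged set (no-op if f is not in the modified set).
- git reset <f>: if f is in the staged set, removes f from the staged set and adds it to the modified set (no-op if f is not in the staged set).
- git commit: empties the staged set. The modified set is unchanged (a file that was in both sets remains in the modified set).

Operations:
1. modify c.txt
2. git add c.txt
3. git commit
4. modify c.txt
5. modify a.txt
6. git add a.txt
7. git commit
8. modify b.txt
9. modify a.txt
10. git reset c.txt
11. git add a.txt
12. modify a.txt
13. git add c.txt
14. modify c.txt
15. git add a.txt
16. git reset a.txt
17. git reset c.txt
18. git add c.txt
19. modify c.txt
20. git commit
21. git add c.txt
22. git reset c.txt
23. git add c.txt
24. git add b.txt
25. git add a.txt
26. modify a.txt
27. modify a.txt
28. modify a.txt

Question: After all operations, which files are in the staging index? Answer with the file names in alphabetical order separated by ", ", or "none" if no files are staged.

Answer: a.txt, b.txt, c.txt

Derivation:
After op 1 (modify c.txt): modified={c.txt} staged={none}
After op 2 (git add c.txt): modified={none} staged={c.txt}
After op 3 (git commit): modified={none} staged={none}
After op 4 (modify c.txt): modified={c.txt} staged={none}
After op 5 (modify a.txt): modified={a.txt, c.txt} staged={none}
After op 6 (git add a.txt): modified={c.txt} staged={a.txt}
After op 7 (git commit): modified={c.txt} staged={none}
After op 8 (modify b.txt): modified={b.txt, c.txt} staged={none}
After op 9 (modify a.txt): modified={a.txt, b.txt, c.txt} staged={none}
After op 10 (git reset c.txt): modified={a.txt, b.txt, c.txt} staged={none}
After op 11 (git add a.txt): modified={b.txt, c.txt} staged={a.txt}
After op 12 (modify a.txt): modified={a.txt, b.txt, c.txt} staged={a.txt}
After op 13 (git add c.txt): modified={a.txt, b.txt} staged={a.txt, c.txt}
After op 14 (modify c.txt): modified={a.txt, b.txt, c.txt} staged={a.txt, c.txt}
After op 15 (git add a.txt): modified={b.txt, c.txt} staged={a.txt, c.txt}
After op 16 (git reset a.txt): modified={a.txt, b.txt, c.txt} staged={c.txt}
After op 17 (git reset c.txt): modified={a.txt, b.txt, c.txt} staged={none}
After op 18 (git add c.txt): modified={a.txt, b.txt} staged={c.txt}
After op 19 (modify c.txt): modified={a.txt, b.txt, c.txt} staged={c.txt}
After op 20 (git commit): modified={a.txt, b.txt, c.txt} staged={none}
After op 21 (git add c.txt): modified={a.txt, b.txt} staged={c.txt}
After op 22 (git reset c.txt): modified={a.txt, b.txt, c.txt} staged={none}
After op 23 (git add c.txt): modified={a.txt, b.txt} staged={c.txt}
After op 24 (git add b.txt): modified={a.txt} staged={b.txt, c.txt}
After op 25 (git add a.txt): modified={none} staged={a.txt, b.txt, c.txt}
After op 26 (modify a.txt): modified={a.txt} staged={a.txt, b.txt, c.txt}
After op 27 (modify a.txt): modified={a.txt} staged={a.txt, b.txt, c.txt}
After op 28 (modify a.txt): modified={a.txt} staged={a.txt, b.txt, c.txt}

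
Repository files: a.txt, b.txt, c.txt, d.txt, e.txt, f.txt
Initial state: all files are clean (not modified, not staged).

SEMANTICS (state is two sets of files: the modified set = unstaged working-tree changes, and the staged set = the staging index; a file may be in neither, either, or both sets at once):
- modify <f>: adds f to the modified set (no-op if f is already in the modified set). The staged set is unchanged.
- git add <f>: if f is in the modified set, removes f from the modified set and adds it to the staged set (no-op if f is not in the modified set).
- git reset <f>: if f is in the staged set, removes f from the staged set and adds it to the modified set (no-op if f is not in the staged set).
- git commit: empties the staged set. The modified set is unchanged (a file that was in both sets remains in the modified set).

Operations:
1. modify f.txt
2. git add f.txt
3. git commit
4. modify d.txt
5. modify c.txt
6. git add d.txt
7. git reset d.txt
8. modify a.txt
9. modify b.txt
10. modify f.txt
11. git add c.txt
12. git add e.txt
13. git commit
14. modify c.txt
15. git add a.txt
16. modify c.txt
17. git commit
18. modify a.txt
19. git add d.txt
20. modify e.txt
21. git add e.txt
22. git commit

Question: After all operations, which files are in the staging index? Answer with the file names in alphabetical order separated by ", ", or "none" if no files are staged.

Answer: none

Derivation:
After op 1 (modify f.txt): modified={f.txt} staged={none}
After op 2 (git add f.txt): modified={none} staged={f.txt}
After op 3 (git commit): modified={none} staged={none}
After op 4 (modify d.txt): modified={d.txt} staged={none}
After op 5 (modify c.txt): modified={c.txt, d.txt} staged={none}
After op 6 (git add d.txt): modified={c.txt} staged={d.txt}
After op 7 (git reset d.txt): modified={c.txt, d.txt} staged={none}
After op 8 (modify a.txt): modified={a.txt, c.txt, d.txt} staged={none}
After op 9 (modify b.txt): modified={a.txt, b.txt, c.txt, d.txt} staged={none}
After op 10 (modify f.txt): modified={a.txt, b.txt, c.txt, d.txt, f.txt} staged={none}
After op 11 (git add c.txt): modified={a.txt, b.txt, d.txt, f.txt} staged={c.txt}
After op 12 (git add e.txt): modified={a.txt, b.txt, d.txt, f.txt} staged={c.txt}
After op 13 (git commit): modified={a.txt, b.txt, d.txt, f.txt} staged={none}
After op 14 (modify c.txt): modified={a.txt, b.txt, c.txt, d.txt, f.txt} staged={none}
After op 15 (git add a.txt): modified={b.txt, c.txt, d.txt, f.txt} staged={a.txt}
After op 16 (modify c.txt): modified={b.txt, c.txt, d.txt, f.txt} staged={a.txt}
After op 17 (git commit): modified={b.txt, c.txt, d.txt, f.txt} staged={none}
After op 18 (modify a.txt): modified={a.txt, b.txt, c.txt, d.txt, f.txt} staged={none}
After op 19 (git add d.txt): modified={a.txt, b.txt, c.txt, f.txt} staged={d.txt}
After op 20 (modify e.txt): modified={a.txt, b.txt, c.txt, e.txt, f.txt} staged={d.txt}
After op 21 (git add e.txt): modified={a.txt, b.txt, c.txt, f.txt} staged={d.txt, e.txt}
After op 22 (git commit): modified={a.txt, b.txt, c.txt, f.txt} staged={none}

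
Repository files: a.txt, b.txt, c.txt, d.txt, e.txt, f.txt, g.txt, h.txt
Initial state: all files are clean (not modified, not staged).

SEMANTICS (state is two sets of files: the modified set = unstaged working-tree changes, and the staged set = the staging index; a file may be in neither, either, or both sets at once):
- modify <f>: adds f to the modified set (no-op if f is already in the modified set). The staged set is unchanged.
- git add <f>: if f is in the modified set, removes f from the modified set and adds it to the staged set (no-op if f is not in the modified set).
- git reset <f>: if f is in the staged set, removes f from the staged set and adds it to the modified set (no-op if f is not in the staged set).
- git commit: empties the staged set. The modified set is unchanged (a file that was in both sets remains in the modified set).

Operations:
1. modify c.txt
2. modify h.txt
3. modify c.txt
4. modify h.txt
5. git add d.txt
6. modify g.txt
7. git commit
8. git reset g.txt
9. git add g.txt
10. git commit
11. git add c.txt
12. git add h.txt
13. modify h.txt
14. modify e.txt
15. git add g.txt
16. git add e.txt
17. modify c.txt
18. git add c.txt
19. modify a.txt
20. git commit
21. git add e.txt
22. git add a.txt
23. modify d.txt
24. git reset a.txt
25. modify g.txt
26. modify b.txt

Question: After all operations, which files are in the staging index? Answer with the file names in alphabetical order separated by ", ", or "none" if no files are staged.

Answer: none

Derivation:
After op 1 (modify c.txt): modified={c.txt} staged={none}
After op 2 (modify h.txt): modified={c.txt, h.txt} staged={none}
After op 3 (modify c.txt): modified={c.txt, h.txt} staged={none}
After op 4 (modify h.txt): modified={c.txt, h.txt} staged={none}
After op 5 (git add d.txt): modified={c.txt, h.txt} staged={none}
After op 6 (modify g.txt): modified={c.txt, g.txt, h.txt} staged={none}
After op 7 (git commit): modified={c.txt, g.txt, h.txt} staged={none}
After op 8 (git reset g.txt): modified={c.txt, g.txt, h.txt} staged={none}
After op 9 (git add g.txt): modified={c.txt, h.txt} staged={g.txt}
After op 10 (git commit): modified={c.txt, h.txt} staged={none}
After op 11 (git add c.txt): modified={h.txt} staged={c.txt}
After op 12 (git add h.txt): modified={none} staged={c.txt, h.txt}
After op 13 (modify h.txt): modified={h.txt} staged={c.txt, h.txt}
After op 14 (modify e.txt): modified={e.txt, h.txt} staged={c.txt, h.txt}
After op 15 (git add g.txt): modified={e.txt, h.txt} staged={c.txt, h.txt}
After op 16 (git add e.txt): modified={h.txt} staged={c.txt, e.txt, h.txt}
After op 17 (modify c.txt): modified={c.txt, h.txt} staged={c.txt, e.txt, h.txt}
After op 18 (git add c.txt): modified={h.txt} staged={c.txt, e.txt, h.txt}
After op 19 (modify a.txt): modified={a.txt, h.txt} staged={c.txt, e.txt, h.txt}
After op 20 (git commit): modified={a.txt, h.txt} staged={none}
After op 21 (git add e.txt): modified={a.txt, h.txt} staged={none}
After op 22 (git add a.txt): modified={h.txt} staged={a.txt}
After op 23 (modify d.txt): modified={d.txt, h.txt} staged={a.txt}
After op 24 (git reset a.txt): modified={a.txt, d.txt, h.txt} staged={none}
After op 25 (modify g.txt): modified={a.txt, d.txt, g.txt, h.txt} staged={none}
After op 26 (modify b.txt): modified={a.txt, b.txt, d.txt, g.txt, h.txt} staged={none}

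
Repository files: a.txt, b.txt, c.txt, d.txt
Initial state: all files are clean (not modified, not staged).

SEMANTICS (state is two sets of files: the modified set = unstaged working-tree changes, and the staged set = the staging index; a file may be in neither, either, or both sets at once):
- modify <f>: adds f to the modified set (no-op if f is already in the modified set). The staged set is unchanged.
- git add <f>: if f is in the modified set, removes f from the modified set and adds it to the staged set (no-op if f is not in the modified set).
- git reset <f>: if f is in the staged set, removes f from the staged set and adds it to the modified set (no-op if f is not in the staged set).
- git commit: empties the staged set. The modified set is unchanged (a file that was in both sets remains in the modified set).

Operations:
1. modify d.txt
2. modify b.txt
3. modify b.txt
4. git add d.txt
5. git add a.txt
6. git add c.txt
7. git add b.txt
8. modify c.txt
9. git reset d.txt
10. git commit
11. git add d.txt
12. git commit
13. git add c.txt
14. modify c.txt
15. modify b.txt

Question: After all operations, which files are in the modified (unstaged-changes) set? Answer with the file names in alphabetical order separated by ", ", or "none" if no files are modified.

After op 1 (modify d.txt): modified={d.txt} staged={none}
After op 2 (modify b.txt): modified={b.txt, d.txt} staged={none}
After op 3 (modify b.txt): modified={b.txt, d.txt} staged={none}
After op 4 (git add d.txt): modified={b.txt} staged={d.txt}
After op 5 (git add a.txt): modified={b.txt} staged={d.txt}
After op 6 (git add c.txt): modified={b.txt} staged={d.txt}
After op 7 (git add b.txt): modified={none} staged={b.txt, d.txt}
After op 8 (modify c.txt): modified={c.txt} staged={b.txt, d.txt}
After op 9 (git reset d.txt): modified={c.txt, d.txt} staged={b.txt}
After op 10 (git commit): modified={c.txt, d.txt} staged={none}
After op 11 (git add d.txt): modified={c.txt} staged={d.txt}
After op 12 (git commit): modified={c.txt} staged={none}
After op 13 (git add c.txt): modified={none} staged={c.txt}
After op 14 (modify c.txt): modified={c.txt} staged={c.txt}
After op 15 (modify b.txt): modified={b.txt, c.txt} staged={c.txt}

Answer: b.txt, c.txt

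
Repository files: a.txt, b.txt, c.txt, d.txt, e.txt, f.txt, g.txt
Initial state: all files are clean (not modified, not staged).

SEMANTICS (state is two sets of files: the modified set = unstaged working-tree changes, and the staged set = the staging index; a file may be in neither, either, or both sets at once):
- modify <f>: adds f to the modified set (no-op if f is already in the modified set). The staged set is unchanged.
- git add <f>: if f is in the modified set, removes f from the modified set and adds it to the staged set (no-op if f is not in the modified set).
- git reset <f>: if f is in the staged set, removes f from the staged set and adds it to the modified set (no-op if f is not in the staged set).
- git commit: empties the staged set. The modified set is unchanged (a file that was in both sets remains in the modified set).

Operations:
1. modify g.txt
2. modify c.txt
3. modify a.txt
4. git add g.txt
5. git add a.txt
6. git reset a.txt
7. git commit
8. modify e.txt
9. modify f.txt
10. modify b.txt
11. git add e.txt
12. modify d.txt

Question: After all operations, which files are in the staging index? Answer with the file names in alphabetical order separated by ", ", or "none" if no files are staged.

Answer: e.txt

Derivation:
After op 1 (modify g.txt): modified={g.txt} staged={none}
After op 2 (modify c.txt): modified={c.txt, g.txt} staged={none}
After op 3 (modify a.txt): modified={a.txt, c.txt, g.txt} staged={none}
After op 4 (git add g.txt): modified={a.txt, c.txt} staged={g.txt}
After op 5 (git add a.txt): modified={c.txt} staged={a.txt, g.txt}
After op 6 (git reset a.txt): modified={a.txt, c.txt} staged={g.txt}
After op 7 (git commit): modified={a.txt, c.txt} staged={none}
After op 8 (modify e.txt): modified={a.txt, c.txt, e.txt} staged={none}
After op 9 (modify f.txt): modified={a.txt, c.txt, e.txt, f.txt} staged={none}
After op 10 (modify b.txt): modified={a.txt, b.txt, c.txt, e.txt, f.txt} staged={none}
After op 11 (git add e.txt): modified={a.txt, b.txt, c.txt, f.txt} staged={e.txt}
After op 12 (modify d.txt): modified={a.txt, b.txt, c.txt, d.txt, f.txt} staged={e.txt}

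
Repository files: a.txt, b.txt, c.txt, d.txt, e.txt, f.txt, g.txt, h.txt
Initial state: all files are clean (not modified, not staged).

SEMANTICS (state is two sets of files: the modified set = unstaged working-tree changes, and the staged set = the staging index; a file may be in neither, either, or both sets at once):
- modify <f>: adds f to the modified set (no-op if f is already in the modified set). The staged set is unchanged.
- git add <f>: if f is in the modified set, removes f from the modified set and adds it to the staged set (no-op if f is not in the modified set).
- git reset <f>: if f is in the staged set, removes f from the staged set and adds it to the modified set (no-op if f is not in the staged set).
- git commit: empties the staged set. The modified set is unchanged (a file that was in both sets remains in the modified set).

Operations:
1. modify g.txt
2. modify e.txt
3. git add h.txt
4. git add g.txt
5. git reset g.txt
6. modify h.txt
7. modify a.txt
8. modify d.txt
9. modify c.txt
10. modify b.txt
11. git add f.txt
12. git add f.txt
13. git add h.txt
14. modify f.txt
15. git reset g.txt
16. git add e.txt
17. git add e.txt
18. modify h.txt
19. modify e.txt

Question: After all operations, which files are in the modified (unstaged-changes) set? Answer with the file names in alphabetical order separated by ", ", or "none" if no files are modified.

After op 1 (modify g.txt): modified={g.txt} staged={none}
After op 2 (modify e.txt): modified={e.txt, g.txt} staged={none}
After op 3 (git add h.txt): modified={e.txt, g.txt} staged={none}
After op 4 (git add g.txt): modified={e.txt} staged={g.txt}
After op 5 (git reset g.txt): modified={e.txt, g.txt} staged={none}
After op 6 (modify h.txt): modified={e.txt, g.txt, h.txt} staged={none}
After op 7 (modify a.txt): modified={a.txt, e.txt, g.txt, h.txt} staged={none}
After op 8 (modify d.txt): modified={a.txt, d.txt, e.txt, g.txt, h.txt} staged={none}
After op 9 (modify c.txt): modified={a.txt, c.txt, d.txt, e.txt, g.txt, h.txt} staged={none}
After op 10 (modify b.txt): modified={a.txt, b.txt, c.txt, d.txt, e.txt, g.txt, h.txt} staged={none}
After op 11 (git add f.txt): modified={a.txt, b.txt, c.txt, d.txt, e.txt, g.txt, h.txt} staged={none}
After op 12 (git add f.txt): modified={a.txt, b.txt, c.txt, d.txt, e.txt, g.txt, h.txt} staged={none}
After op 13 (git add h.txt): modified={a.txt, b.txt, c.txt, d.txt, e.txt, g.txt} staged={h.txt}
After op 14 (modify f.txt): modified={a.txt, b.txt, c.txt, d.txt, e.txt, f.txt, g.txt} staged={h.txt}
After op 15 (git reset g.txt): modified={a.txt, b.txt, c.txt, d.txt, e.txt, f.txt, g.txt} staged={h.txt}
After op 16 (git add e.txt): modified={a.txt, b.txt, c.txt, d.txt, f.txt, g.txt} staged={e.txt, h.txt}
After op 17 (git add e.txt): modified={a.txt, b.txt, c.txt, d.txt, f.txt, g.txt} staged={e.txt, h.txt}
After op 18 (modify h.txt): modified={a.txt, b.txt, c.txt, d.txt, f.txt, g.txt, h.txt} staged={e.txt, h.txt}
After op 19 (modify e.txt): modified={a.txt, b.txt, c.txt, d.txt, e.txt, f.txt, g.txt, h.txt} staged={e.txt, h.txt}

Answer: a.txt, b.txt, c.txt, d.txt, e.txt, f.txt, g.txt, h.txt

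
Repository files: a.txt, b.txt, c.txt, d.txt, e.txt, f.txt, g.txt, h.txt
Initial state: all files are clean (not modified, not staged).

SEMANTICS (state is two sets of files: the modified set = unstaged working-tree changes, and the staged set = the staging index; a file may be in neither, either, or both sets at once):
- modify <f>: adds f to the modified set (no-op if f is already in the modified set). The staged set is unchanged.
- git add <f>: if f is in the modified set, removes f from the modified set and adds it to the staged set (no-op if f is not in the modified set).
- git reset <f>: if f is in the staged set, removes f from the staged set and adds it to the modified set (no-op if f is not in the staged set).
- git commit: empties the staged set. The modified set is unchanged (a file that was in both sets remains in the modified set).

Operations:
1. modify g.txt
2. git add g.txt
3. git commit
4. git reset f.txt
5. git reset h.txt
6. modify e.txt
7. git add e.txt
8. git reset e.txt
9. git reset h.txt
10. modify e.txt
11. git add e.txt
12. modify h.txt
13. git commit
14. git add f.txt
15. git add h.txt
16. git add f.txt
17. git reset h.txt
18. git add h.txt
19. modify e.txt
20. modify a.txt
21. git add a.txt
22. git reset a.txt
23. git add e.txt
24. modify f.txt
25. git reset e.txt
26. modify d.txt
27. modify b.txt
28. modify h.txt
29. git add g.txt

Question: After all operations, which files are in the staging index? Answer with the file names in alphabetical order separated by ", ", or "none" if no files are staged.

After op 1 (modify g.txt): modified={g.txt} staged={none}
After op 2 (git add g.txt): modified={none} staged={g.txt}
After op 3 (git commit): modified={none} staged={none}
After op 4 (git reset f.txt): modified={none} staged={none}
After op 5 (git reset h.txt): modified={none} staged={none}
After op 6 (modify e.txt): modified={e.txt} staged={none}
After op 7 (git add e.txt): modified={none} staged={e.txt}
After op 8 (git reset e.txt): modified={e.txt} staged={none}
After op 9 (git reset h.txt): modified={e.txt} staged={none}
After op 10 (modify e.txt): modified={e.txt} staged={none}
After op 11 (git add e.txt): modified={none} staged={e.txt}
After op 12 (modify h.txt): modified={h.txt} staged={e.txt}
After op 13 (git commit): modified={h.txt} staged={none}
After op 14 (git add f.txt): modified={h.txt} staged={none}
After op 15 (git add h.txt): modified={none} staged={h.txt}
After op 16 (git add f.txt): modified={none} staged={h.txt}
After op 17 (git reset h.txt): modified={h.txt} staged={none}
After op 18 (git add h.txt): modified={none} staged={h.txt}
After op 19 (modify e.txt): modified={e.txt} staged={h.txt}
After op 20 (modify a.txt): modified={a.txt, e.txt} staged={h.txt}
After op 21 (git add a.txt): modified={e.txt} staged={a.txt, h.txt}
After op 22 (git reset a.txt): modified={a.txt, e.txt} staged={h.txt}
After op 23 (git add e.txt): modified={a.txt} staged={e.txt, h.txt}
After op 24 (modify f.txt): modified={a.txt, f.txt} staged={e.txt, h.txt}
After op 25 (git reset e.txt): modified={a.txt, e.txt, f.txt} staged={h.txt}
After op 26 (modify d.txt): modified={a.txt, d.txt, e.txt, f.txt} staged={h.txt}
After op 27 (modify b.txt): modified={a.txt, b.txt, d.txt, e.txt, f.txt} staged={h.txt}
After op 28 (modify h.txt): modified={a.txt, b.txt, d.txt, e.txt, f.txt, h.txt} staged={h.txt}
After op 29 (git add g.txt): modified={a.txt, b.txt, d.txt, e.txt, f.txt, h.txt} staged={h.txt}

Answer: h.txt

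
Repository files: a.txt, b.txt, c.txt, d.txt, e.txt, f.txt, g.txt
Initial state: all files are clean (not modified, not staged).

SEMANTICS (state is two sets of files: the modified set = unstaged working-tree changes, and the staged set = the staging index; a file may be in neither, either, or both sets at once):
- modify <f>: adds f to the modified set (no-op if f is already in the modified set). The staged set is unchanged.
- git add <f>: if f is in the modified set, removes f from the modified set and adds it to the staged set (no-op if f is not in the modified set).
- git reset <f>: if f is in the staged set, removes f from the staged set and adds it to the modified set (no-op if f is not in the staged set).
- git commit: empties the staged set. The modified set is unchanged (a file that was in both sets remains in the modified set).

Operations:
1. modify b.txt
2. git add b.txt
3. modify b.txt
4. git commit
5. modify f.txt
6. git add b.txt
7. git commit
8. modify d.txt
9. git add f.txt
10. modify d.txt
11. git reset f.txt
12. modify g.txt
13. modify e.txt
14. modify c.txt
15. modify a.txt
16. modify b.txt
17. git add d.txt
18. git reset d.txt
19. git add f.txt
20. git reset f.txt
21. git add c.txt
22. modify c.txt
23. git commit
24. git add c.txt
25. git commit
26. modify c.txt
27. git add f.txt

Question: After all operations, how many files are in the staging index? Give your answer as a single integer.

After op 1 (modify b.txt): modified={b.txt} staged={none}
After op 2 (git add b.txt): modified={none} staged={b.txt}
After op 3 (modify b.txt): modified={b.txt} staged={b.txt}
After op 4 (git commit): modified={b.txt} staged={none}
After op 5 (modify f.txt): modified={b.txt, f.txt} staged={none}
After op 6 (git add b.txt): modified={f.txt} staged={b.txt}
After op 7 (git commit): modified={f.txt} staged={none}
After op 8 (modify d.txt): modified={d.txt, f.txt} staged={none}
After op 9 (git add f.txt): modified={d.txt} staged={f.txt}
After op 10 (modify d.txt): modified={d.txt} staged={f.txt}
After op 11 (git reset f.txt): modified={d.txt, f.txt} staged={none}
After op 12 (modify g.txt): modified={d.txt, f.txt, g.txt} staged={none}
After op 13 (modify e.txt): modified={d.txt, e.txt, f.txt, g.txt} staged={none}
After op 14 (modify c.txt): modified={c.txt, d.txt, e.txt, f.txt, g.txt} staged={none}
After op 15 (modify a.txt): modified={a.txt, c.txt, d.txt, e.txt, f.txt, g.txt} staged={none}
After op 16 (modify b.txt): modified={a.txt, b.txt, c.txt, d.txt, e.txt, f.txt, g.txt} staged={none}
After op 17 (git add d.txt): modified={a.txt, b.txt, c.txt, e.txt, f.txt, g.txt} staged={d.txt}
After op 18 (git reset d.txt): modified={a.txt, b.txt, c.txt, d.txt, e.txt, f.txt, g.txt} staged={none}
After op 19 (git add f.txt): modified={a.txt, b.txt, c.txt, d.txt, e.txt, g.txt} staged={f.txt}
After op 20 (git reset f.txt): modified={a.txt, b.txt, c.txt, d.txt, e.txt, f.txt, g.txt} staged={none}
After op 21 (git add c.txt): modified={a.txt, b.txt, d.txt, e.txt, f.txt, g.txt} staged={c.txt}
After op 22 (modify c.txt): modified={a.txt, b.txt, c.txt, d.txt, e.txt, f.txt, g.txt} staged={c.txt}
After op 23 (git commit): modified={a.txt, b.txt, c.txt, d.txt, e.txt, f.txt, g.txt} staged={none}
After op 24 (git add c.txt): modified={a.txt, b.txt, d.txt, e.txt, f.txt, g.txt} staged={c.txt}
After op 25 (git commit): modified={a.txt, b.txt, d.txt, e.txt, f.txt, g.txt} staged={none}
After op 26 (modify c.txt): modified={a.txt, b.txt, c.txt, d.txt, e.txt, f.txt, g.txt} staged={none}
After op 27 (git add f.txt): modified={a.txt, b.txt, c.txt, d.txt, e.txt, g.txt} staged={f.txt}
Final staged set: {f.txt} -> count=1

Answer: 1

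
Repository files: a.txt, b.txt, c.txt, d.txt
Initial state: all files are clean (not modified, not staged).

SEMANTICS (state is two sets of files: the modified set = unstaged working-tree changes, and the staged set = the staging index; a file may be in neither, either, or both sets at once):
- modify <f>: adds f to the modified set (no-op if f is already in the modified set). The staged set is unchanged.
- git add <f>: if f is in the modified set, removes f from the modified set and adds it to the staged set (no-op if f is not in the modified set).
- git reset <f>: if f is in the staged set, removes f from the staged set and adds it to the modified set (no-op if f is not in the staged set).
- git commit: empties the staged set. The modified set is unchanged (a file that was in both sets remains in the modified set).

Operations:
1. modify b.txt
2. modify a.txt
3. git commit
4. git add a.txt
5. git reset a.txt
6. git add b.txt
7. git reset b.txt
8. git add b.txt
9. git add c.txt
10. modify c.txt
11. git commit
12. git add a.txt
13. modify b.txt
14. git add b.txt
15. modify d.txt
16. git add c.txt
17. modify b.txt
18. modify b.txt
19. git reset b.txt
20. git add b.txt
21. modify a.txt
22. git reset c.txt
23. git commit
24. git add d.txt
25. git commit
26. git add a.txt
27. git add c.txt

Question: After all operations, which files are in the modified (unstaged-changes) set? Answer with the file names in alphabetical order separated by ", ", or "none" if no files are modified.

Answer: none

Derivation:
After op 1 (modify b.txt): modified={b.txt} staged={none}
After op 2 (modify a.txt): modified={a.txt, b.txt} staged={none}
After op 3 (git commit): modified={a.txt, b.txt} staged={none}
After op 4 (git add a.txt): modified={b.txt} staged={a.txt}
After op 5 (git reset a.txt): modified={a.txt, b.txt} staged={none}
After op 6 (git add b.txt): modified={a.txt} staged={b.txt}
After op 7 (git reset b.txt): modified={a.txt, b.txt} staged={none}
After op 8 (git add b.txt): modified={a.txt} staged={b.txt}
After op 9 (git add c.txt): modified={a.txt} staged={b.txt}
After op 10 (modify c.txt): modified={a.txt, c.txt} staged={b.txt}
After op 11 (git commit): modified={a.txt, c.txt} staged={none}
After op 12 (git add a.txt): modified={c.txt} staged={a.txt}
After op 13 (modify b.txt): modified={b.txt, c.txt} staged={a.txt}
After op 14 (git add b.txt): modified={c.txt} staged={a.txt, b.txt}
After op 15 (modify d.txt): modified={c.txt, d.txt} staged={a.txt, b.txt}
After op 16 (git add c.txt): modified={d.txt} staged={a.txt, b.txt, c.txt}
After op 17 (modify b.txt): modified={b.txt, d.txt} staged={a.txt, b.txt, c.txt}
After op 18 (modify b.txt): modified={b.txt, d.txt} staged={a.txt, b.txt, c.txt}
After op 19 (git reset b.txt): modified={b.txt, d.txt} staged={a.txt, c.txt}
After op 20 (git add b.txt): modified={d.txt} staged={a.txt, b.txt, c.txt}
After op 21 (modify a.txt): modified={a.txt, d.txt} staged={a.txt, b.txt, c.txt}
After op 22 (git reset c.txt): modified={a.txt, c.txt, d.txt} staged={a.txt, b.txt}
After op 23 (git commit): modified={a.txt, c.txt, d.txt} staged={none}
After op 24 (git add d.txt): modified={a.txt, c.txt} staged={d.txt}
After op 25 (git commit): modified={a.txt, c.txt} staged={none}
After op 26 (git add a.txt): modified={c.txt} staged={a.txt}
After op 27 (git add c.txt): modified={none} staged={a.txt, c.txt}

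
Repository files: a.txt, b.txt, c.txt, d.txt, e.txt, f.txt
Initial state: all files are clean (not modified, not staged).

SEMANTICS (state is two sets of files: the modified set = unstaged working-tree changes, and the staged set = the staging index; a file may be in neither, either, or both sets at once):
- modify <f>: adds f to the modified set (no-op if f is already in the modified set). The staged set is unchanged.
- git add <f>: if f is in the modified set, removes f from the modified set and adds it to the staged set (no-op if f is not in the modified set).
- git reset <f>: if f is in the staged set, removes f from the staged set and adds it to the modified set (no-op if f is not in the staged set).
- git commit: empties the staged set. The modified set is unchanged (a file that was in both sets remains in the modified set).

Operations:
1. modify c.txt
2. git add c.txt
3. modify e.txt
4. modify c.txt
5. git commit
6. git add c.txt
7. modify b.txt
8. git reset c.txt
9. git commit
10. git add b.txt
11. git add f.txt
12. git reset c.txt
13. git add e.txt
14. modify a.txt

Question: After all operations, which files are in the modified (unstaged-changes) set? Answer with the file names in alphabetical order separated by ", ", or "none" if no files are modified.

After op 1 (modify c.txt): modified={c.txt} staged={none}
After op 2 (git add c.txt): modified={none} staged={c.txt}
After op 3 (modify e.txt): modified={e.txt} staged={c.txt}
After op 4 (modify c.txt): modified={c.txt, e.txt} staged={c.txt}
After op 5 (git commit): modified={c.txt, e.txt} staged={none}
After op 6 (git add c.txt): modified={e.txt} staged={c.txt}
After op 7 (modify b.txt): modified={b.txt, e.txt} staged={c.txt}
After op 8 (git reset c.txt): modified={b.txt, c.txt, e.txt} staged={none}
After op 9 (git commit): modified={b.txt, c.txt, e.txt} staged={none}
After op 10 (git add b.txt): modified={c.txt, e.txt} staged={b.txt}
After op 11 (git add f.txt): modified={c.txt, e.txt} staged={b.txt}
After op 12 (git reset c.txt): modified={c.txt, e.txt} staged={b.txt}
After op 13 (git add e.txt): modified={c.txt} staged={b.txt, e.txt}
After op 14 (modify a.txt): modified={a.txt, c.txt} staged={b.txt, e.txt}

Answer: a.txt, c.txt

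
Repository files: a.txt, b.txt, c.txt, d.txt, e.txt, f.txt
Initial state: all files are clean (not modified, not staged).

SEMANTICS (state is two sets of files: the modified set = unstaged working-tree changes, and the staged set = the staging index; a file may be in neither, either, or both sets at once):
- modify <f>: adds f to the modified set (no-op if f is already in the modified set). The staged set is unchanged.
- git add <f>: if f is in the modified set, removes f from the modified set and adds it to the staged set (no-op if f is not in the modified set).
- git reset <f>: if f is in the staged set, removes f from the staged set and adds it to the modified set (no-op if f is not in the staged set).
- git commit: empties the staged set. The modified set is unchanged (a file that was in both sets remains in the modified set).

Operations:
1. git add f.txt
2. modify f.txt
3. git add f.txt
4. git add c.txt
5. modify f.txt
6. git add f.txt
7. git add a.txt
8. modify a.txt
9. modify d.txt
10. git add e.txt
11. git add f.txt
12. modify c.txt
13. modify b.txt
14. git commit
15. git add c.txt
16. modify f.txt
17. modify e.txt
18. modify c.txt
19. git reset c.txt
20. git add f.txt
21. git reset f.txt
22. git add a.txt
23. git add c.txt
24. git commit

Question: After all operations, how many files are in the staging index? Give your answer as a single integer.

Answer: 0

Derivation:
After op 1 (git add f.txt): modified={none} staged={none}
After op 2 (modify f.txt): modified={f.txt} staged={none}
After op 3 (git add f.txt): modified={none} staged={f.txt}
After op 4 (git add c.txt): modified={none} staged={f.txt}
After op 5 (modify f.txt): modified={f.txt} staged={f.txt}
After op 6 (git add f.txt): modified={none} staged={f.txt}
After op 7 (git add a.txt): modified={none} staged={f.txt}
After op 8 (modify a.txt): modified={a.txt} staged={f.txt}
After op 9 (modify d.txt): modified={a.txt, d.txt} staged={f.txt}
After op 10 (git add e.txt): modified={a.txt, d.txt} staged={f.txt}
After op 11 (git add f.txt): modified={a.txt, d.txt} staged={f.txt}
After op 12 (modify c.txt): modified={a.txt, c.txt, d.txt} staged={f.txt}
After op 13 (modify b.txt): modified={a.txt, b.txt, c.txt, d.txt} staged={f.txt}
After op 14 (git commit): modified={a.txt, b.txt, c.txt, d.txt} staged={none}
After op 15 (git add c.txt): modified={a.txt, b.txt, d.txt} staged={c.txt}
After op 16 (modify f.txt): modified={a.txt, b.txt, d.txt, f.txt} staged={c.txt}
After op 17 (modify e.txt): modified={a.txt, b.txt, d.txt, e.txt, f.txt} staged={c.txt}
After op 18 (modify c.txt): modified={a.txt, b.txt, c.txt, d.txt, e.txt, f.txt} staged={c.txt}
After op 19 (git reset c.txt): modified={a.txt, b.txt, c.txt, d.txt, e.txt, f.txt} staged={none}
After op 20 (git add f.txt): modified={a.txt, b.txt, c.txt, d.txt, e.txt} staged={f.txt}
After op 21 (git reset f.txt): modified={a.txt, b.txt, c.txt, d.txt, e.txt, f.txt} staged={none}
After op 22 (git add a.txt): modified={b.txt, c.txt, d.txt, e.txt, f.txt} staged={a.txt}
After op 23 (git add c.txt): modified={b.txt, d.txt, e.txt, f.txt} staged={a.txt, c.txt}
After op 24 (git commit): modified={b.txt, d.txt, e.txt, f.txt} staged={none}
Final staged set: {none} -> count=0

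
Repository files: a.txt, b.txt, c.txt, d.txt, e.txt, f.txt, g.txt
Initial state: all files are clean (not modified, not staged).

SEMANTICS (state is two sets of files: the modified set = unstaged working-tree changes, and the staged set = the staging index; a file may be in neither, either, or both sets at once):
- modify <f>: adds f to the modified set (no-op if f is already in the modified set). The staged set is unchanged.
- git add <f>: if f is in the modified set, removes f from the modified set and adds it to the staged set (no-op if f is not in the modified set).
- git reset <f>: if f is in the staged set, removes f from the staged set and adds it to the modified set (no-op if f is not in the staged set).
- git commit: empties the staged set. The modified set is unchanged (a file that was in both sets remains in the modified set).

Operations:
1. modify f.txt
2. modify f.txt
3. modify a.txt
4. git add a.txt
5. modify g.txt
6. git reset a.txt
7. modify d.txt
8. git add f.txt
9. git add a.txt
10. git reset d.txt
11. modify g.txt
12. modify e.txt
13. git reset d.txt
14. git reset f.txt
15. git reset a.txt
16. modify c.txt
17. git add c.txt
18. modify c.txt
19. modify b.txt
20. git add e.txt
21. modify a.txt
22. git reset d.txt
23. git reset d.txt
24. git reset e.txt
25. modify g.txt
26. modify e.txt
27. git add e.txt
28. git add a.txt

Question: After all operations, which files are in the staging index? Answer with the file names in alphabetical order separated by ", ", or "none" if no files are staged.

After op 1 (modify f.txt): modified={f.txt} staged={none}
After op 2 (modify f.txt): modified={f.txt} staged={none}
After op 3 (modify a.txt): modified={a.txt, f.txt} staged={none}
After op 4 (git add a.txt): modified={f.txt} staged={a.txt}
After op 5 (modify g.txt): modified={f.txt, g.txt} staged={a.txt}
After op 6 (git reset a.txt): modified={a.txt, f.txt, g.txt} staged={none}
After op 7 (modify d.txt): modified={a.txt, d.txt, f.txt, g.txt} staged={none}
After op 8 (git add f.txt): modified={a.txt, d.txt, g.txt} staged={f.txt}
After op 9 (git add a.txt): modified={d.txt, g.txt} staged={a.txt, f.txt}
After op 10 (git reset d.txt): modified={d.txt, g.txt} staged={a.txt, f.txt}
After op 11 (modify g.txt): modified={d.txt, g.txt} staged={a.txt, f.txt}
After op 12 (modify e.txt): modified={d.txt, e.txt, g.txt} staged={a.txt, f.txt}
After op 13 (git reset d.txt): modified={d.txt, e.txt, g.txt} staged={a.txt, f.txt}
After op 14 (git reset f.txt): modified={d.txt, e.txt, f.txt, g.txt} staged={a.txt}
After op 15 (git reset a.txt): modified={a.txt, d.txt, e.txt, f.txt, g.txt} staged={none}
After op 16 (modify c.txt): modified={a.txt, c.txt, d.txt, e.txt, f.txt, g.txt} staged={none}
After op 17 (git add c.txt): modified={a.txt, d.txt, e.txt, f.txt, g.txt} staged={c.txt}
After op 18 (modify c.txt): modified={a.txt, c.txt, d.txt, e.txt, f.txt, g.txt} staged={c.txt}
After op 19 (modify b.txt): modified={a.txt, b.txt, c.txt, d.txt, e.txt, f.txt, g.txt} staged={c.txt}
After op 20 (git add e.txt): modified={a.txt, b.txt, c.txt, d.txt, f.txt, g.txt} staged={c.txt, e.txt}
After op 21 (modify a.txt): modified={a.txt, b.txt, c.txt, d.txt, f.txt, g.txt} staged={c.txt, e.txt}
After op 22 (git reset d.txt): modified={a.txt, b.txt, c.txt, d.txt, f.txt, g.txt} staged={c.txt, e.txt}
After op 23 (git reset d.txt): modified={a.txt, b.txt, c.txt, d.txt, f.txt, g.txt} staged={c.txt, e.txt}
After op 24 (git reset e.txt): modified={a.txt, b.txt, c.txt, d.txt, e.txt, f.txt, g.txt} staged={c.txt}
After op 25 (modify g.txt): modified={a.txt, b.txt, c.txt, d.txt, e.txt, f.txt, g.txt} staged={c.txt}
After op 26 (modify e.txt): modified={a.txt, b.txt, c.txt, d.txt, e.txt, f.txt, g.txt} staged={c.txt}
After op 27 (git add e.txt): modified={a.txt, b.txt, c.txt, d.txt, f.txt, g.txt} staged={c.txt, e.txt}
After op 28 (git add a.txt): modified={b.txt, c.txt, d.txt, f.txt, g.txt} staged={a.txt, c.txt, e.txt}

Answer: a.txt, c.txt, e.txt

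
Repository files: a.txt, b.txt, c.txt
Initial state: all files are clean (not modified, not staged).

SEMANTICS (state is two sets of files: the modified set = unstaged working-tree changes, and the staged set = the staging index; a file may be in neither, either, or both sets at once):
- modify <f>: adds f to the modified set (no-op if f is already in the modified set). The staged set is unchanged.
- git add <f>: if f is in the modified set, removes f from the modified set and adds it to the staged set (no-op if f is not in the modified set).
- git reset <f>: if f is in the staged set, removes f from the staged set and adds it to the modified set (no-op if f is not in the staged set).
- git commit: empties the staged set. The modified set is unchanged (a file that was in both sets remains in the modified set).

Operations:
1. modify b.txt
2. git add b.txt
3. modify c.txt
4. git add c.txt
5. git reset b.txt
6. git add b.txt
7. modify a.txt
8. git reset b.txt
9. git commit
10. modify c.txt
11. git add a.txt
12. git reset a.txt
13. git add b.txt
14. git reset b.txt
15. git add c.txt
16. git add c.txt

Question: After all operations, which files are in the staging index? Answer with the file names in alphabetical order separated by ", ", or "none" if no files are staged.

Answer: c.txt

Derivation:
After op 1 (modify b.txt): modified={b.txt} staged={none}
After op 2 (git add b.txt): modified={none} staged={b.txt}
After op 3 (modify c.txt): modified={c.txt} staged={b.txt}
After op 4 (git add c.txt): modified={none} staged={b.txt, c.txt}
After op 5 (git reset b.txt): modified={b.txt} staged={c.txt}
After op 6 (git add b.txt): modified={none} staged={b.txt, c.txt}
After op 7 (modify a.txt): modified={a.txt} staged={b.txt, c.txt}
After op 8 (git reset b.txt): modified={a.txt, b.txt} staged={c.txt}
After op 9 (git commit): modified={a.txt, b.txt} staged={none}
After op 10 (modify c.txt): modified={a.txt, b.txt, c.txt} staged={none}
After op 11 (git add a.txt): modified={b.txt, c.txt} staged={a.txt}
After op 12 (git reset a.txt): modified={a.txt, b.txt, c.txt} staged={none}
After op 13 (git add b.txt): modified={a.txt, c.txt} staged={b.txt}
After op 14 (git reset b.txt): modified={a.txt, b.txt, c.txt} staged={none}
After op 15 (git add c.txt): modified={a.txt, b.txt} staged={c.txt}
After op 16 (git add c.txt): modified={a.txt, b.txt} staged={c.txt}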